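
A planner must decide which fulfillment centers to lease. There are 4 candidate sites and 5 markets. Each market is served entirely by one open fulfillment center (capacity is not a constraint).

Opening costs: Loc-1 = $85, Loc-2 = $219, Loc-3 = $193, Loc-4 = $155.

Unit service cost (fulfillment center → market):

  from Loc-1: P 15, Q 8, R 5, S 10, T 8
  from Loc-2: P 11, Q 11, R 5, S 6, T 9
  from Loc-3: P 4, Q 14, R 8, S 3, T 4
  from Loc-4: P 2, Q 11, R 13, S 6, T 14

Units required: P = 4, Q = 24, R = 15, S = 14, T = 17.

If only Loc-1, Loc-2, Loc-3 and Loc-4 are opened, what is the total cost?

Each market is assigned to its cheapest site among the open ones.
{Loc-1, Loc-2, Loc-3, Loc-4}: P→Loc-4 2·4=8, Q→Loc-1 8·24=192, R→Loc-1 5·15=75, S→Loc-3 3·14=42, T→Loc-3 4·17=68. Service 385; fixed 652; total 1037.

Total cost: 1037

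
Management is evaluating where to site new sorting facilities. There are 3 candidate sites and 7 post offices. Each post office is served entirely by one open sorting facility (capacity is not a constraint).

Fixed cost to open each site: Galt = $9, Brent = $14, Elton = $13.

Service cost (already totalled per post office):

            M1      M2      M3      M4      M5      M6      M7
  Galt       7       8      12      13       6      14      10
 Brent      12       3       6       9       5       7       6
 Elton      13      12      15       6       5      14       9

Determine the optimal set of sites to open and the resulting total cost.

Open Brent only; minimum total cost 62.

For any fixed open set, each post office goes to its cheapest open site; total = fixed + service.
{Brent}: M1→Brent 12, M2→Brent 3, M3→Brent 6, M4→Brent 9, M5→Brent 5, M6→Brent 7, M7→Brent 6. Service 48; fixed 14; total 62.
{Galt, Brent}: service 43 + fixed 23 = 66
{Brent, Elton}: service 45 + fixed 27 = 72
{Galt, Brent, Elton}: service 40 + fixed 36 = 76
No other subset beats 62.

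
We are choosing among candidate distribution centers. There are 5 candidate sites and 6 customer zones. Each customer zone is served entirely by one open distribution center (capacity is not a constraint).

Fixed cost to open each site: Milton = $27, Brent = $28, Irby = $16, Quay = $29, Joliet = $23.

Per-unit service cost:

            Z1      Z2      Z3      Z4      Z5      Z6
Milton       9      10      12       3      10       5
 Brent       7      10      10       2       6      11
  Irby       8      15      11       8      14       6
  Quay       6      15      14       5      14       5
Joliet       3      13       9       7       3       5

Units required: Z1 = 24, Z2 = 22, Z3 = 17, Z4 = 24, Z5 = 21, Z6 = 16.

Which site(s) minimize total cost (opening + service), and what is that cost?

Open Brent and Joliet; minimum total cost 687.

For any fixed open set, each customer zone goes to its cheapest open site; total = fixed + service.
{Brent, Joliet}: Z1→Joliet 3·24=72, Z2→Brent 10·22=220, Z3→Joliet 9·17=153, Z4→Brent 2·24=48, Z5→Joliet 3·21=63, Z6→Joliet 5·16=80. Service 636; fixed 51; total 687.
{Brent, Irby, Joliet}: Z1→Joliet 3·24=72, Z2→Brent 10·22=220, Z3→Joliet 9·17=153, Z4→Brent 2·24=48, Z5→Joliet 3·21=63, Z6→Joliet 5·16=80. Service 636; fixed 67; total 703.
{Milton, Joliet}: Z1→Joliet 3·24=72, Z2→Milton 10·22=220, Z3→Joliet 9·17=153, Z4→Milton 3·24=72, Z5→Joliet 3·21=63, Z6→Milton 5·16=80. Service 660; fixed 50; total 710.
{Milton, Brent, Irby, Quay, Joliet}: Z1→Joliet 3·24=72, Z2→Milton 10·22=220, Z3→Joliet 9·17=153, Z4→Brent 2·24=48, Z5→Joliet 3·21=63, Z6→Milton 5·16=80. Service 636; fixed 123; total 759.
No other subset beats 687.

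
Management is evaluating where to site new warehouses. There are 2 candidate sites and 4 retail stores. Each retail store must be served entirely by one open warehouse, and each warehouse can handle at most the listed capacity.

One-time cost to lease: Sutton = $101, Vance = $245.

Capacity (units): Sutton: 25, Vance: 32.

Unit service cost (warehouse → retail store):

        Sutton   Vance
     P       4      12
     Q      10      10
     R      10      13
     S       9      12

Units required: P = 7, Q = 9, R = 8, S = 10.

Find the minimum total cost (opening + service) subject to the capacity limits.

Open {Sutton, Vance}: P→Sutton 4·7=28, Q→Vance 10·9=90, R→Sutton 10·8=80, S→Sutton 9·10=90.
Loads: Sutton carries 25/25, Vance carries 9/32. Service 288; fixed 346; total 634.
Next best feasible plan costs 658.

Minimum total cost: 634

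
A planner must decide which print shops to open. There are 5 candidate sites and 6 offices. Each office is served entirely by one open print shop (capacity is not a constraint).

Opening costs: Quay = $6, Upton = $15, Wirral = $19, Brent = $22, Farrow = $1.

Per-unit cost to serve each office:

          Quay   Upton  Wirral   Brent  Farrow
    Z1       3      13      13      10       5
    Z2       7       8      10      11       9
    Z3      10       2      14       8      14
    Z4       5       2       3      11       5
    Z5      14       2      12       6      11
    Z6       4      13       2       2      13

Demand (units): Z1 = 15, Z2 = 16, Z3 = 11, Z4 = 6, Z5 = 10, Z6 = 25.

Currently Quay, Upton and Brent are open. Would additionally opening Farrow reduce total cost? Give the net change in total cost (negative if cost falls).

Current service cost with {Quay, Upton, Brent}: 261.
Adding Farrow: each office re-picks its cheapest; new service cost 261, saving 0.
Extra fixed cost: 1. Net change = 1 − 0 = 1.
(Totals: 304 → 305.)

No — net change +1 (cost rises by 1).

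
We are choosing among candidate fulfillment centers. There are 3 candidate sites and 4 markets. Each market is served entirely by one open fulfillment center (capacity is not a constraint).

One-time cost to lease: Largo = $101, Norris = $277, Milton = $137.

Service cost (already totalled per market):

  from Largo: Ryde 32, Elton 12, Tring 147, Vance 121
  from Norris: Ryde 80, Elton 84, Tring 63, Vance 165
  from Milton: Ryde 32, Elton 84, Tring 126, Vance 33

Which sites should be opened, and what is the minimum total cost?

Open Milton only; minimum total cost 412.

For any fixed open set, each market goes to its cheapest open site; total = fixed + service.
{Milton}: Ryde→Milton 32, Elton→Milton 84, Tring→Milton 126, Vance→Milton 33. Service 275; fixed 137; total 412.
{Largo}: Ryde→Largo 32, Elton→Largo 12, Tring→Largo 147, Vance→Largo 121. Service 312; fixed 101; total 413.
{Largo, Milton}: Ryde→Largo 32, Elton→Largo 12, Tring→Milton 126, Vance→Milton 33. Service 203; fixed 238; total 441.
{Largo, Norris, Milton}: service 140 + fixed 515 = 655
No other subset beats 412.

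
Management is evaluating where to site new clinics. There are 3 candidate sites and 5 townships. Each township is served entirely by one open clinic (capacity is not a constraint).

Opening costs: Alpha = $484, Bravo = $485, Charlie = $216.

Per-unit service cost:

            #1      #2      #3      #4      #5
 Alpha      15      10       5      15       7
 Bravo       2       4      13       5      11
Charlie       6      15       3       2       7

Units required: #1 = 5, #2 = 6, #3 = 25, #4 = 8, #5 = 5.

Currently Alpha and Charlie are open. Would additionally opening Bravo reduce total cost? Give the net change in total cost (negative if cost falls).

No — net change +429 (cost rises by 429).

Current service cost with {Alpha, Charlie}: 216.
Adding Bravo: each township re-picks its cheapest; new service cost 160, saving 56.
Extra fixed cost: 485. Net change = 485 − 56 = 429.
(Totals: 916 → 1345.)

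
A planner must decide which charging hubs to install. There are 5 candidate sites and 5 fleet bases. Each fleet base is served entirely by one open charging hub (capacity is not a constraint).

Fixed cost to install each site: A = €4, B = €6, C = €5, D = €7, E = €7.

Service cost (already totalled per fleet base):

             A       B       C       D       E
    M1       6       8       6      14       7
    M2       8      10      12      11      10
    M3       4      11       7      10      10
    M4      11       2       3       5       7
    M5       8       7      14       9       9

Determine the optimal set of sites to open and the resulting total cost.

For any fixed open set, each fleet base goes to its cheapest open site; total = fixed + service.
{A, B}: M1→A 6, M2→A 8, M3→A 4, M4→B 2, M5→B 7. Service 27; fixed 10; total 37.
{A, C}: M1→A 6, M2→A 8, M3→A 4, M4→C 3, M5→A 8. Service 29; fixed 9; total 38.
{A}: service 37 + fixed 4 = 41
{A, B, C, D, E}: service 27 + fixed 29 = 56
No other subset beats 37.

Open A and B; minimum total cost 37.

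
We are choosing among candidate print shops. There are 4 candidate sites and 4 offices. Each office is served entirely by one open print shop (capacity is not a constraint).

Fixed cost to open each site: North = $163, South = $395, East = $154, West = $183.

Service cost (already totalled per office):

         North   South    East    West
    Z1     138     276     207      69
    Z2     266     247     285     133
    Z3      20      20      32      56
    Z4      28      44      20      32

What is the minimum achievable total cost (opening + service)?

Minimum total cost: 473

For any fixed open set, each office goes to its cheapest open site; total = fixed + service.
{West}: Z1→West 69, Z2→West 133, Z3→West 56, Z4→West 32. Service 290; fixed 183; total 473.
{East, West}: Z1→West 69, Z2→West 133, Z3→East 32, Z4→East 20. Service 254; fixed 337; total 591.
{North, West}: service 250 + fixed 346 = 596
{North, South, East, West}: service 242 + fixed 895 = 1137
No other subset beats 473.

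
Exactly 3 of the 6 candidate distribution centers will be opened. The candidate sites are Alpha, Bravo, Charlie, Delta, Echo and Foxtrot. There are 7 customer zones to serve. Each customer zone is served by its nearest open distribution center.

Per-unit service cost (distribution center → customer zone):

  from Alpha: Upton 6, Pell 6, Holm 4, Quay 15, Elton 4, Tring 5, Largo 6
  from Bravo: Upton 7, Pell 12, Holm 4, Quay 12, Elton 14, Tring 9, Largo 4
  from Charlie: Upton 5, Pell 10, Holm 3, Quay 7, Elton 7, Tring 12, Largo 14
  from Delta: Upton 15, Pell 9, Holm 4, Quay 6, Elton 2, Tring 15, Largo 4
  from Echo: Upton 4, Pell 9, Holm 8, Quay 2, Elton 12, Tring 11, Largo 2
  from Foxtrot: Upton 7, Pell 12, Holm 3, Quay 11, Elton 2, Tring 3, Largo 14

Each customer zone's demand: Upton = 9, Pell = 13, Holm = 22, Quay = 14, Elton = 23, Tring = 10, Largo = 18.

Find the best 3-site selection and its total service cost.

With exactly 3 open, each customer zone uses its cheapest among the chosen.
{Alpha, Echo, Foxtrot}: Upton→Echo 4·9=36, Pell→Alpha 6·13=78, Holm→Foxtrot 3·22=66, Quay→Echo 2·14=28, Elton→Foxtrot 2·23=46, Tring→Foxtrot 3·10=30, Largo→Echo 2·18=36. Service cost 320.
{Bravo, Echo, Foxtrot}: service cost 359
{Charlie, Echo, Foxtrot}: service cost 359
Among all 20 size-3 choices, {Alpha, Echo, Foxtrot} is lowest.

Choose Alpha, Echo and Foxtrot; total service cost 320.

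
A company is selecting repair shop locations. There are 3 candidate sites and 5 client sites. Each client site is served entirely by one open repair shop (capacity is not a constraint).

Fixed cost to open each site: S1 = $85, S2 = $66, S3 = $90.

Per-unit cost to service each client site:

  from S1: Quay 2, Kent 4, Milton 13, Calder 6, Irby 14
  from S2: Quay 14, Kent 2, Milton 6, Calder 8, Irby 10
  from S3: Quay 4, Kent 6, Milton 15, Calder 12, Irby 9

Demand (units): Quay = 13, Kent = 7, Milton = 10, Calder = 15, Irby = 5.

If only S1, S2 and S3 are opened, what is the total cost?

Each client site is assigned to its cheapest site among the open ones.
{S1, S2, S3}: Quay→S1 2·13=26, Kent→S2 2·7=14, Milton→S2 6·10=60, Calder→S1 6·15=90, Irby→S3 9·5=45. Service 235; fixed 241; total 476.

Total cost: 476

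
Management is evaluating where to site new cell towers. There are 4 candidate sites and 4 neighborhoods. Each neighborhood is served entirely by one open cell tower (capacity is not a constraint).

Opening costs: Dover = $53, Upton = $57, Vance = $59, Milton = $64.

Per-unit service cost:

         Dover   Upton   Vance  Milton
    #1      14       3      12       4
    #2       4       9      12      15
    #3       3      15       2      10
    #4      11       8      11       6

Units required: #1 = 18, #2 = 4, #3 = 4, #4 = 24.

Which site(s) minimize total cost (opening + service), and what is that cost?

Open Dover and Milton; minimum total cost 361.

For any fixed open set, each neighborhood goes to its cheapest open site; total = fixed + service.
{Dover, Milton}: #1→Milton 4·18=72, #2→Dover 4·4=16, #3→Dover 3·4=12, #4→Milton 6·24=144. Service 244; fixed 117; total 361.
{Milton}: #1→Milton 4·18=72, #2→Milton 15·4=60, #3→Milton 10·4=40, #4→Milton 6·24=144. Service 316; fixed 64; total 380.
{Dover, Upton}: service 274 + fixed 110 = 384
{Dover, Upton, Vance, Milton}: #1→Upton 3·18=54, #2→Dover 4·4=16, #3→Vance 2·4=8, #4→Milton 6·24=144. Service 222; fixed 233; total 455.
No other subset beats 361.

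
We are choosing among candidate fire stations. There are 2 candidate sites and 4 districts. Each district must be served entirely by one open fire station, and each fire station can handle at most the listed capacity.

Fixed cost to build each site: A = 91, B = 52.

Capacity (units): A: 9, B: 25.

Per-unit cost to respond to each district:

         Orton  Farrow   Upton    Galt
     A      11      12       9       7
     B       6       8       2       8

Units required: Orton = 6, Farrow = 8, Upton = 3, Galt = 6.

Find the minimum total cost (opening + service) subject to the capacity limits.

Minimum total cost: 206

Open {B}: Orton→B 6·6=36, Farrow→B 8·8=64, Upton→B 2·3=6, Galt→B 8·6=48.
Loads: B carries 23/25. Service 154; fixed 52; total 206.
Next best feasible plan costs 291.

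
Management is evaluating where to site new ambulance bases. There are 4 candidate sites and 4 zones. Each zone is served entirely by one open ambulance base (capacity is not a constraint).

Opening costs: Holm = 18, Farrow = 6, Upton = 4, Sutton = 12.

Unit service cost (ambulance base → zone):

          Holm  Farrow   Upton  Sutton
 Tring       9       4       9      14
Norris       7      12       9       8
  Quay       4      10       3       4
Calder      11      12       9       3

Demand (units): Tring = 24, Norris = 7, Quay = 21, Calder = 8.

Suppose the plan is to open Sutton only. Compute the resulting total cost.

Each zone is assigned to its cheapest site among the open ones.
{Sutton}: Tring→Sutton 14·24=336, Norris→Sutton 8·7=56, Quay→Sutton 4·21=84, Calder→Sutton 3·8=24. Service 500; fixed 12; total 512.

Total cost: 512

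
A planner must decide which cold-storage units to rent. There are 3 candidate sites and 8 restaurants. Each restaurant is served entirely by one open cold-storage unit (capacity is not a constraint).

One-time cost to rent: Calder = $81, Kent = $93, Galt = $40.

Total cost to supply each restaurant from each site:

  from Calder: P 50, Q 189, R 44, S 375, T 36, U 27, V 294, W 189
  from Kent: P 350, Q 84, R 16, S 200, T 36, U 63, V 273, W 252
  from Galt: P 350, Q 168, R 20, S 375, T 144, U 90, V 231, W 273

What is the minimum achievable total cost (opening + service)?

Minimum total cost: 1047

For any fixed open set, each restaurant goes to its cheapest open site; total = fixed + service.
{Calder, Kent, Galt}: P→Calder 50, Q→Kent 84, R→Kent 16, S→Kent 200, T→Calder 36, U→Calder 27, V→Galt 231, W→Calder 189. Service 833; fixed 214; total 1047.
{Calder, Kent}: P→Calder 50, Q→Kent 84, R→Kent 16, S→Kent 200, T→Calder 36, U→Calder 27, V→Kent 273, W→Calder 189. Service 875; fixed 174; total 1049.
{Calder, Galt}: P→Calder 50, Q→Galt 168, R→Galt 20, S→Calder 375, T→Calder 36, U→Calder 27, V→Galt 231, W→Calder 189. Service 1096; fixed 121; total 1217.
{Galt}: P→Galt 350, Q→Galt 168, R→Galt 20, S→Galt 375, T→Galt 144, U→Galt 90, V→Galt 231, W→Galt 273. Service 1651; fixed 40; total 1691.
(All 7 nonempty subsets were checked; Calder, Kent and Galt is lowest.)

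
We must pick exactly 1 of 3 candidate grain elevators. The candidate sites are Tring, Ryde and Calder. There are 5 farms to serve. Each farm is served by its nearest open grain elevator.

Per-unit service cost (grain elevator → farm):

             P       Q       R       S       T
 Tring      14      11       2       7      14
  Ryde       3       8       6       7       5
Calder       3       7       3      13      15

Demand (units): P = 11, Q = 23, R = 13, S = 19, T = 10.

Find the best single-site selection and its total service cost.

Choose Ryde only; total service cost 478.

With exactly 1 open, each farm uses its cheapest among the chosen.
{Ryde}: P→Ryde 3·11=33, Q→Ryde 8·23=184, R→Ryde 6·13=78, S→Ryde 7·19=133, T→Ryde 5·10=50. Service cost 478.
{Calder}: service cost 630
{Tring}: service cost 706
Among all 3 size-1 choices, {Ryde} is lowest.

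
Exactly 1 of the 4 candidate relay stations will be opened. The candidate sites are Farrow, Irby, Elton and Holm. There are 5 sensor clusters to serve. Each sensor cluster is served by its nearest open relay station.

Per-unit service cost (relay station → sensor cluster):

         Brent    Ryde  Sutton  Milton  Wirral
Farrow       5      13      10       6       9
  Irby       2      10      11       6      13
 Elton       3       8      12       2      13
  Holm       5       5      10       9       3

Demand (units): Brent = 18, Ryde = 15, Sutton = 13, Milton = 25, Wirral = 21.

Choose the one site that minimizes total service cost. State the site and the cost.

Choose Holm only; total service cost 583.

With exactly 1 open, each sensor cluster uses its cheapest among the chosen.
{Holm}: Brent→Holm 5·18=90, Ryde→Holm 5·15=75, Sutton→Holm 10·13=130, Milton→Holm 9·25=225, Wirral→Holm 3·21=63. Service cost 583.
{Elton}: service cost 653
{Irby}: service cost 752
Among all 4 size-1 choices, {Holm} is lowest.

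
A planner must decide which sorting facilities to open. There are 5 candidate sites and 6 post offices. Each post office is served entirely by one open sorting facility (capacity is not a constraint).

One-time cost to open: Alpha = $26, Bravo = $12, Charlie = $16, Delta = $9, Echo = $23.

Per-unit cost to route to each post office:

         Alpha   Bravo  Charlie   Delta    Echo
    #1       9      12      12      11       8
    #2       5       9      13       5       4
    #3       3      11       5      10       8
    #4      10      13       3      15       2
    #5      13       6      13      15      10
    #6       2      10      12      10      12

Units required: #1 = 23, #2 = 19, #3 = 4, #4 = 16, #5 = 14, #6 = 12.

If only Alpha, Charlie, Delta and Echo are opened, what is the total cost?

Total cost: 542

Each post office is assigned to its cheapest site among the open ones.
{Alpha, Charlie, Delta, Echo}: #1→Echo 8·23=184, #2→Echo 4·19=76, #3→Alpha 3·4=12, #4→Echo 2·16=32, #5→Echo 10·14=140, #6→Alpha 2·12=24. Service 468; fixed 74; total 542.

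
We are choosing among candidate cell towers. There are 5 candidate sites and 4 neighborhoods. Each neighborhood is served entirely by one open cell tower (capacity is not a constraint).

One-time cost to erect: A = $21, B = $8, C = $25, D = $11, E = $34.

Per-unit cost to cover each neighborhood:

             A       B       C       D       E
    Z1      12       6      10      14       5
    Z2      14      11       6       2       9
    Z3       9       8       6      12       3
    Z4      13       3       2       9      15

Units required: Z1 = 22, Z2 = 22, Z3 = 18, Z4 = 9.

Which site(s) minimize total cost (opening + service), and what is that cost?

Open B, D and E; minimum total cost 288.

For any fixed open set, each neighborhood goes to its cheapest open site; total = fixed + service.
{B, D, E}: Z1→E 5·22=110, Z2→D 2·22=44, Z3→E 3·18=54, Z4→B 3·9=27. Service 235; fixed 53; total 288.
{C, D, E}: service 226 + fixed 70 = 296
{B, C, D, E}: service 226 + fixed 78 = 304
{A, B, C, D, E}: service 226 + fixed 99 = 325
No other subset beats 288.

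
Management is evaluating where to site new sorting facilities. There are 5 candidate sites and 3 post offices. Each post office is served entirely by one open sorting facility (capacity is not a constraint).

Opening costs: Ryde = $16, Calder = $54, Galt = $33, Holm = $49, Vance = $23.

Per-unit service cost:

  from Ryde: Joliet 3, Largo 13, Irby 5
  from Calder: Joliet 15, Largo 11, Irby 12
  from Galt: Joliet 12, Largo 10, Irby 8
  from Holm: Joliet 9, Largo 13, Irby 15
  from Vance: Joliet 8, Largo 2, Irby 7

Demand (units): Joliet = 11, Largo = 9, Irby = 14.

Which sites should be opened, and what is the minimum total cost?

Open Ryde and Vance; minimum total cost 160.

For any fixed open set, each post office goes to its cheapest open site; total = fixed + service.
{Ryde, Vance}: Joliet→Ryde 3·11=33, Largo→Vance 2·9=18, Irby→Ryde 5·14=70. Service 121; fixed 39; total 160.
{Ryde, Galt, Vance}: service 121 + fixed 72 = 193
{Ryde, Holm, Vance}: Joliet→Ryde 3·11=33, Largo→Vance 2·9=18, Irby→Ryde 5·14=70. Service 121; fixed 88; total 209.
{Ryde, Calder, Galt, Holm, Vance}: Joliet→Ryde 3·11=33, Largo→Vance 2·9=18, Irby→Ryde 5·14=70. Service 121; fixed 175; total 296.
No other subset beats 160.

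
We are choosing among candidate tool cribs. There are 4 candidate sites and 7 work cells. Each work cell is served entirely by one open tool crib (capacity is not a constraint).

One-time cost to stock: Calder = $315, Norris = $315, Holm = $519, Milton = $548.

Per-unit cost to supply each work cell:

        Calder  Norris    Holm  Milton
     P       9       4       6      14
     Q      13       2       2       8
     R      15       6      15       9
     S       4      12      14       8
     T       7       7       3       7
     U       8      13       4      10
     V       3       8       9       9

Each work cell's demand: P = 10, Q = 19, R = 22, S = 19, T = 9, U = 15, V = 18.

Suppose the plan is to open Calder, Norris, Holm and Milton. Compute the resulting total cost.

Each work cell is assigned to its cheapest site among the open ones.
{Calder, Norris, Holm, Milton}: P→Norris 4·10=40, Q→Norris 2·19=38, R→Norris 6·22=132, S→Calder 4·19=76, T→Holm 3·9=27, U→Holm 4·15=60, V→Calder 3·18=54. Service 427; fixed 1697; total 2124.

Total cost: 2124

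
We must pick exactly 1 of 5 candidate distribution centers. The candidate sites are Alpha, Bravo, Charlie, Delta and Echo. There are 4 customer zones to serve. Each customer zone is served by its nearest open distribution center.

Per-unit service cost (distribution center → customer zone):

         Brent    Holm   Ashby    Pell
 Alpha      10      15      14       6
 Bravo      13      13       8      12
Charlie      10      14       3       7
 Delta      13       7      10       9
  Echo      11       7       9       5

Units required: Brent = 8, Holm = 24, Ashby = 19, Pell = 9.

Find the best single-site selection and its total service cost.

Choose Echo only; total service cost 472.

With exactly 1 open, each customer zone uses its cheapest among the chosen.
{Echo}: Brent→Echo 11·8=88, Holm→Echo 7·24=168, Ashby→Echo 9·19=171, Pell→Echo 5·9=45. Service cost 472.
{Charlie}: service cost 536
{Delta}: service cost 543
Among all 5 size-1 choices, {Echo} is lowest.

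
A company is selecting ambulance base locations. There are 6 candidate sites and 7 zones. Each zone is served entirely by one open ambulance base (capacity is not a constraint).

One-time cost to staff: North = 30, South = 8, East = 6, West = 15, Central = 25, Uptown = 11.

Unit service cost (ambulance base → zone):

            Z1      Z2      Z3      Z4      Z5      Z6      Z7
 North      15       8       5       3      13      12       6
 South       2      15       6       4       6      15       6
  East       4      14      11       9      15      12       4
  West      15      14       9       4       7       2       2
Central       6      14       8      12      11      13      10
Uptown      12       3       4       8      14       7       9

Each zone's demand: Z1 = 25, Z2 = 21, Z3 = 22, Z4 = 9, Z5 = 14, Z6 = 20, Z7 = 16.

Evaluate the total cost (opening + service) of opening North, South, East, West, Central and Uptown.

Each zone is assigned to its cheapest site among the open ones.
{North, South, East, West, Central, Uptown}: Z1→South 2·25=50, Z2→Uptown 3·21=63, Z3→Uptown 4·22=88, Z4→North 3·9=27, Z5→South 6·14=84, Z6→West 2·20=40, Z7→West 2·16=32. Service 384; fixed 95; total 479.

Total cost: 479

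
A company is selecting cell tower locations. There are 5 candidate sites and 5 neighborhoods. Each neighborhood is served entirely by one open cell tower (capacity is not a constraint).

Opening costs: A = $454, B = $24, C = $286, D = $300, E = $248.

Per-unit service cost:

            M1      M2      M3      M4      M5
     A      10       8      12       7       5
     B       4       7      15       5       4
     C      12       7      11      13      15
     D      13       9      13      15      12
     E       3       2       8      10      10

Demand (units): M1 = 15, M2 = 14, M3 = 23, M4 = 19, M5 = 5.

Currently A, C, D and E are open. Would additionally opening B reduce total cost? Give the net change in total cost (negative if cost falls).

Current service cost with {A, C, D, E}: 415.
Adding B: each neighborhood re-picks its cheapest; new service cost 372, saving 43.
Extra fixed cost: 24. Net change = 24 − 43 = -19.
(Totals: 1703 → 1684.)

Yes — net change −19 (cost falls by 19).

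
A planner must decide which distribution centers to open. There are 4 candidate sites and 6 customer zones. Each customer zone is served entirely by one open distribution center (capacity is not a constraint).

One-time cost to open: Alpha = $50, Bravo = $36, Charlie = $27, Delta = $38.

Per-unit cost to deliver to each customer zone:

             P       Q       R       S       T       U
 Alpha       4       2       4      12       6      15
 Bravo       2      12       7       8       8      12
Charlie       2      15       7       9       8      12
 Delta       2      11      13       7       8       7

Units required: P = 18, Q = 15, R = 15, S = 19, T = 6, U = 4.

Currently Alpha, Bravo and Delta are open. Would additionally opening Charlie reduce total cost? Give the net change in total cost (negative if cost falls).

No — net change +27 (cost rises by 27).

Current service cost with {Alpha, Bravo, Delta}: 323.
Adding Charlie: each customer zone re-picks its cheapest; new service cost 323, saving 0.
Extra fixed cost: 27. Net change = 27 − 0 = 27.
(Totals: 447 → 474.)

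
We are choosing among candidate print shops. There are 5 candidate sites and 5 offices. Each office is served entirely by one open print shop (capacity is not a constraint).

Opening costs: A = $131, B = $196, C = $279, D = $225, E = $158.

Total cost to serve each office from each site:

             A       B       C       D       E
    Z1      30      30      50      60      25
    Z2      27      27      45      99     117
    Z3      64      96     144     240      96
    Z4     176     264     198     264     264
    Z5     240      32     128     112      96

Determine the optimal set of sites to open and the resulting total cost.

For any fixed open set, each office goes to its cheapest open site; total = fixed + service.
{B}: Z1→B 30, Z2→B 27, Z3→B 96, Z4→B 264, Z5→B 32. Service 449; fixed 196; total 645.
{A, B}: service 329 + fixed 327 = 656
{A}: service 537 + fixed 131 = 668
{A, B, C, D, E}: service 324 + fixed 989 = 1313
No other subset beats 645.

Open B only; minimum total cost 645.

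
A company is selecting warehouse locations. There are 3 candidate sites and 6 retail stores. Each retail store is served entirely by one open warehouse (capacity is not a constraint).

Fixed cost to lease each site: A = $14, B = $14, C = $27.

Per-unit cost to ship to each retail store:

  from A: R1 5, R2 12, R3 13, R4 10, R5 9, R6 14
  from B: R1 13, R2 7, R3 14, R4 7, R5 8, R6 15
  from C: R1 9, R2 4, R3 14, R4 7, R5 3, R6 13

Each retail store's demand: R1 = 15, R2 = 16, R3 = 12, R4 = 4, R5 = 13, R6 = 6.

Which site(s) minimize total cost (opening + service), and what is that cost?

For any fixed open set, each retail store goes to its cheapest open site; total = fixed + service.
{A, C}: R1→A 5·15=75, R2→C 4·16=64, R3→A 13·12=156, R4→C 7·4=28, R5→C 3·13=39, R6→C 13·6=78. Service 440; fixed 41; total 481.
{A, B, C}: service 440 + fixed 55 = 495
{C}: service 512 + fixed 27 = 539
{A}: R1→A 5·15=75, R2→A 12·16=192, R3→A 13·12=156, R4→A 10·4=40, R5→A 9·13=117, R6→A 14·6=84. Service 664; fixed 14; total 678.
No other subset beats 481.

Open A and C; minimum total cost 481.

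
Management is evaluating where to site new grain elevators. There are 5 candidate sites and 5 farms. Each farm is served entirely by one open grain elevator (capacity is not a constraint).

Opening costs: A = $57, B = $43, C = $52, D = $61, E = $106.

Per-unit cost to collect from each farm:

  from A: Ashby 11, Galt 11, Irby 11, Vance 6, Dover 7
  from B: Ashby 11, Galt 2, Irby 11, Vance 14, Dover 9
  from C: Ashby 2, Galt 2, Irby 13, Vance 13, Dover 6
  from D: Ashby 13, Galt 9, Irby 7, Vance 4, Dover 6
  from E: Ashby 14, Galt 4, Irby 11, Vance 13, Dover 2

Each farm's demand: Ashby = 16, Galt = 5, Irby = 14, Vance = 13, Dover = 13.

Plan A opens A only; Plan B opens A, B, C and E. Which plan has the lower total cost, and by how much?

Plan B is cheaper by 53.

Plan A: {A}: Ashby→A 11·16=176, Galt→A 11·5=55, Irby→A 11·14=154, Vance→A 6·13=78, Dover→A 7·13=91. Service 554; fixed 57; total 611.
Plan B: {A, B, C, E}: Ashby→C 2·16=32, Galt→B 2·5=10, Irby→A 11·14=154, Vance→A 6·13=78, Dover→E 2·13=26. Service 300; fixed 258; total 558.
Difference: |611 − 558| = 53.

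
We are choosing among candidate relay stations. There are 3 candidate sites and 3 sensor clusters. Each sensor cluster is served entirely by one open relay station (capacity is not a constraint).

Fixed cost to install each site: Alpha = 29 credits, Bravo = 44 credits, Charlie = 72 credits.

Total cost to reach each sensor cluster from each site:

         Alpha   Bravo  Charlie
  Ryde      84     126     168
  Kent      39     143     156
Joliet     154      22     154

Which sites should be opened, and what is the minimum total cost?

For any fixed open set, each sensor cluster goes to its cheapest open site; total = fixed + service.
{Alpha, Bravo}: Ryde→Alpha 84, Kent→Alpha 39, Joliet→Bravo 22. Service 145; fixed 73; total 218.
{Alpha, Bravo, Charlie}: service 145 + fixed 145 = 290
{Alpha}: Ryde→Alpha 84, Kent→Alpha 39, Joliet→Alpha 154. Service 277; fixed 29; total 306.
(All 7 nonempty subsets were checked; Alpha and Bravo is lowest.)

Open Alpha and Bravo; minimum total cost 218.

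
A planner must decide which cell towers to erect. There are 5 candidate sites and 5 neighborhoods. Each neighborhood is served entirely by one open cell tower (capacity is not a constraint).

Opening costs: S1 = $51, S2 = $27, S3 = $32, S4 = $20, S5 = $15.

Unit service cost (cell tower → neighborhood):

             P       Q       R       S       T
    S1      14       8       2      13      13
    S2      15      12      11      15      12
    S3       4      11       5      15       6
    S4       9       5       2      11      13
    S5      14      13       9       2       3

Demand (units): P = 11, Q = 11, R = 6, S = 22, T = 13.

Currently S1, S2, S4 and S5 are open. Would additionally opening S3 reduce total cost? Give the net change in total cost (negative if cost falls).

Yes — net change −23 (cost falls by 23).

Current service cost with {S1, S2, S4, S5}: 249.
Adding S3: each neighborhood re-picks its cheapest; new service cost 194, saving 55.
Extra fixed cost: 32. Net change = 32 − 55 = -23.
(Totals: 362 → 339.)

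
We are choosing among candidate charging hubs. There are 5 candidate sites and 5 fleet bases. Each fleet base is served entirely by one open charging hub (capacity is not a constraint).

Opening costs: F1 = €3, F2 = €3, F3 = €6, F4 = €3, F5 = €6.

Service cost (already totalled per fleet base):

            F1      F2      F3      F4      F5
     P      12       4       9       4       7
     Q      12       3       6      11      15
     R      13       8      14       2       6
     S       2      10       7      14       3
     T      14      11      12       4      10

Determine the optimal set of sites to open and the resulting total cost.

Open F1, F2 and F4; minimum total cost 24.

For any fixed open set, each fleet base goes to its cheapest open site; total = fixed + service.
{F1, F2, F4}: P→F2 4, Q→F2 3, R→F4 2, S→F1 2, T→F4 4. Service 15; fixed 9; total 24.
{F2, F4, F5}: service 16 + fixed 12 = 28
{F1, F4}: P→F4 4, Q→F4 11, R→F4 2, S→F1 2, T→F4 4. Service 23; fixed 6; total 29.
{F1, F2, F3, F4, F5}: service 15 + fixed 21 = 36
No other subset beats 24.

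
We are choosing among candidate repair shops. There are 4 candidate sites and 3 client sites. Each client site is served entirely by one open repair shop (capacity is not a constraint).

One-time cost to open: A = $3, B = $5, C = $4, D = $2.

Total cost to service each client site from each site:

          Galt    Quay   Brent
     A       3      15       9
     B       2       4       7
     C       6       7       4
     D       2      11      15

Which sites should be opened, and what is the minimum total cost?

For any fixed open set, each client site goes to its cheapest open site; total = fixed + service.
{B}: Galt→B 2, Quay→B 4, Brent→B 7. Service 13; fixed 5; total 18.
{B, C}: Galt→B 2, Quay→B 4, Brent→C 4. Service 10; fixed 9; total 19.
{C, D}: service 13 + fixed 6 = 19
{A, B, C, D}: service 10 + fixed 14 = 24
(All 15 nonempty subsets were checked; B only is lowest.)

Open B only; minimum total cost 18.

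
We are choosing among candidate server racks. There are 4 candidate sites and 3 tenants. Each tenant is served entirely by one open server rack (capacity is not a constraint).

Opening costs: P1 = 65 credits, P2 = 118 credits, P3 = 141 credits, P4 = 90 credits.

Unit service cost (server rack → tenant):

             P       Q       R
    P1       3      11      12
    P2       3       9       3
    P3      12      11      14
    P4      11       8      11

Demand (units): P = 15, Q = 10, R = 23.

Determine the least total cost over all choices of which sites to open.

Minimum total cost: 322

For any fixed open set, each tenant goes to its cheapest open site; total = fixed + service.
{P2}: P→P2 3·15=45, Q→P2 9·10=90, R→P2 3·23=69. Service 204; fixed 118; total 322.
{P1, P2}: service 204 + fixed 183 = 387
{P2, P4}: P→P2 3·15=45, Q→P4 8·10=80, R→P2 3·23=69. Service 194; fixed 208; total 402.
{P1, P2, P3, P4}: P→P1 3·15=45, Q→P4 8·10=80, R→P2 3·23=69. Service 194; fixed 414; total 608.
No other subset beats 322.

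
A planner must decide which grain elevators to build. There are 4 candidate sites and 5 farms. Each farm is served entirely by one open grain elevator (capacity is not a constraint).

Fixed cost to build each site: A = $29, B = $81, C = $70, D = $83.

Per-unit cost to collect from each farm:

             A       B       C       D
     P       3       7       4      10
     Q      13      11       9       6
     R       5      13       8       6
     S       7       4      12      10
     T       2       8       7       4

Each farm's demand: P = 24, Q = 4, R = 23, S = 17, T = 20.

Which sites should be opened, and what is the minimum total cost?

Open A only; minimum total cost 427.

For any fixed open set, each farm goes to its cheapest open site; total = fixed + service.
{A}: P→A 3·24=72, Q→A 13·4=52, R→A 5·23=115, S→A 7·17=119, T→A 2·20=40. Service 398; fixed 29; total 427.
{A, B}: service 339 + fixed 110 = 449
{A, C}: P→A 3·24=72, Q→C 9·4=36, R→A 5·23=115, S→A 7·17=119, T→A 2·20=40. Service 382; fixed 99; total 481.
{A, B, C, D}: service 319 + fixed 263 = 582
No other subset beats 427.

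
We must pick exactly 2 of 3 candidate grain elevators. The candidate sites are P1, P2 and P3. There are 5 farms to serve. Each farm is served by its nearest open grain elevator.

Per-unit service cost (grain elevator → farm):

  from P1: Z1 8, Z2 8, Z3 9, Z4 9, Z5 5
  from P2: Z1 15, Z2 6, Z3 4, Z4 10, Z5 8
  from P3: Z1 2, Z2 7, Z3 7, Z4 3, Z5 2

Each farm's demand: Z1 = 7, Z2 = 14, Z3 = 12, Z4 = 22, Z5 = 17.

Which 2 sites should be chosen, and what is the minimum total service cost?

With exactly 2 open, each farm uses its cheapest among the chosen.
{P2, P3}: Z1→P3 2·7=14, Z2→P2 6·14=84, Z3→P2 4·12=48, Z4→P3 3·22=66, Z5→P3 2·17=34. Service cost 246.
{P1, P3}: service cost 296
{P1, P2}: service cost 471
Among all 3 size-2 choices, {P2, P3} is lowest.

Choose P2 and P3; total service cost 246.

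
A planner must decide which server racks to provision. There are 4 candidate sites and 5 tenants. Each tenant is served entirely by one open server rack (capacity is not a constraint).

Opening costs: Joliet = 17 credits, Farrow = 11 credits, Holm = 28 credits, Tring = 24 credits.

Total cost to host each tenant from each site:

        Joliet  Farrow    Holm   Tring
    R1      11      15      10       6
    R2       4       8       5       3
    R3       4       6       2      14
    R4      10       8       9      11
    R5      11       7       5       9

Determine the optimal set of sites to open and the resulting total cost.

Open Farrow only; minimum total cost 55.

For any fixed open set, each tenant goes to its cheapest open site; total = fixed + service.
{Farrow}: R1→Farrow 15, R2→Farrow 8, R3→Farrow 6, R4→Farrow 8, R5→Farrow 7. Service 44; fixed 11; total 55.
{Joliet}: R1→Joliet 11, R2→Joliet 4, R3→Joliet 4, R4→Joliet 10, R5→Joliet 11. Service 40; fixed 17; total 57.
{Holm}: R1→Holm 10, R2→Holm 5, R3→Holm 2, R4→Holm 9, R5→Holm 5. Service 31; fixed 28; total 59.
{Joliet, Farrow, Holm, Tring}: service 24 + fixed 80 = 104
(All 15 nonempty subsets were checked; Farrow only is lowest.)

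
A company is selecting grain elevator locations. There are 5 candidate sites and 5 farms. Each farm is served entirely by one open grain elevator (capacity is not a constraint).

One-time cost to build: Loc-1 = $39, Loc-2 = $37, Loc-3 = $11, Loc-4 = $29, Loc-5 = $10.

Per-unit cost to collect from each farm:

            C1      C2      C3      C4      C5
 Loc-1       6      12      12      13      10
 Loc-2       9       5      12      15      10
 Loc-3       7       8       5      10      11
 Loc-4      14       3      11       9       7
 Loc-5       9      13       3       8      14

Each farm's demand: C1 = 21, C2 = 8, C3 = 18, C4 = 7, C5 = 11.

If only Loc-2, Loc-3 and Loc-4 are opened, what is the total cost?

Total cost: 478

Each farm is assigned to its cheapest site among the open ones.
{Loc-2, Loc-3, Loc-4}: C1→Loc-3 7·21=147, C2→Loc-4 3·8=24, C3→Loc-3 5·18=90, C4→Loc-4 9·7=63, C5→Loc-4 7·11=77. Service 401; fixed 77; total 478.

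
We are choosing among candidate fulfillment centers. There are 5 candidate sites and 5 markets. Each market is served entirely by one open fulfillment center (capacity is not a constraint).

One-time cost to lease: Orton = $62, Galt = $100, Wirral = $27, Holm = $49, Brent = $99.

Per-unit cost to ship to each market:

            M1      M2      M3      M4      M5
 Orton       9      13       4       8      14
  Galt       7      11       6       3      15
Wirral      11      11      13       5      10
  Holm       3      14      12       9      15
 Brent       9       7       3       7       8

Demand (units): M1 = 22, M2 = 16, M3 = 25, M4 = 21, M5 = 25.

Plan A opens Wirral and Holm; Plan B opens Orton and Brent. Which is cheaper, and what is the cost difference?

Plan B is cheaper by 80.

Plan A: {Wirral, Holm}: M1→Holm 3·22=66, M2→Wirral 11·16=176, M3→Holm 12·25=300, M4→Wirral 5·21=105, M5→Wirral 10·25=250. Service 897; fixed 76; total 973.
Plan B: {Orton, Brent}: M1→Orton 9·22=198, M2→Brent 7·16=112, M3→Brent 3·25=75, M4→Brent 7·21=147, M5→Brent 8·25=200. Service 732; fixed 161; total 893.
Difference: |973 − 893| = 80.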